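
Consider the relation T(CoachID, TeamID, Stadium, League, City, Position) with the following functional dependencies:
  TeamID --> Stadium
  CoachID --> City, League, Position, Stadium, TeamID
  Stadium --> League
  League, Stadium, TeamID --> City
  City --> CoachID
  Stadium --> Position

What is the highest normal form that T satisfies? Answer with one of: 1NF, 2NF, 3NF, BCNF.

2NF

Candidate keys: {City}, {CoachID}, {TeamID}. Prime attributes: {City, CoachID, TeamID}.
Stadium --> League: {Stadium}⁺ = {League, Position, Stadium}, which is not all of the attributes, so the left side is not a superkey — BCNF is violated.
Stadium --> League has non-prime {League} on the right and a non-superkey on the left, so 3NF fails.
With only single-attribute keys there can be no partial dependency, so 2NF holds.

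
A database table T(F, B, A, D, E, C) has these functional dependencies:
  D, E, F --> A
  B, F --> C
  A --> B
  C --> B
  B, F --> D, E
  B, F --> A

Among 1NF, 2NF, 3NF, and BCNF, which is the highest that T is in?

3NF

Candidate keys: {A, F}, {B, F}, {C, F}, {D, E, F}. Prime attributes: {A, B, C, D, E, F}.
A --> B: {A}⁺ = {A, B}, which is not all of the attributes, so the left side is not a superkey — BCNF is violated.
Its right-hand attributes {B} are all prime, as are those of every other non-superkey FD — the relation is in 3NF.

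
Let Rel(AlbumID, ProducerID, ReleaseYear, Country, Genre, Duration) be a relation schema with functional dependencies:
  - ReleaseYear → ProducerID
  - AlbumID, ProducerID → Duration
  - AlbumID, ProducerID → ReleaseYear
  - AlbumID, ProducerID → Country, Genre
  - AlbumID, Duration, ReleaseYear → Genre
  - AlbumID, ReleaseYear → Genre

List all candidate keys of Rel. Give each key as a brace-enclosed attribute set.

{AlbumID, ProducerID}, {AlbumID, ReleaseYear}

No FD produces {AlbumID}, so it must be in every candidate key.
{AlbumID, ProducerID}⁺ = {AlbumID, Country, Duration, Genre, ProducerID, ReleaseYear}, which is every attribute, so {AlbumID, ProducerID} is a candidate key.
{AlbumID, ReleaseYear}⁺ = {AlbumID, Country, Duration, Genre, ProducerID, ReleaseYear}, which is every attribute, so {AlbumID, ReleaseYear} is a candidate key.
No proper subset of any of these is a key, and no other minimal superkey exists.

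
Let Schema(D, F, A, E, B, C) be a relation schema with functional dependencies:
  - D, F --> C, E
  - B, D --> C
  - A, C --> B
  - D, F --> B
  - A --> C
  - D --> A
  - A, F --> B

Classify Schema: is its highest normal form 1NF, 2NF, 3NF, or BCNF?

1NF

Candidate key: {D, F}. Prime attributes: {D, F}.
B, D --> C breaks BCNF: {B, D}⁺ = {A, B, C, D}, so {B, D} is not a superkey.
B, D --> C has non-prime {C} on the right and a non-superkey on the left, so 3NF fails.
Since {D} ⊂ {D, F} and {D}⁺ ⊇ {A, B, C} with {A, B, C} non-prime, there is a partial dependency; 2NF fails.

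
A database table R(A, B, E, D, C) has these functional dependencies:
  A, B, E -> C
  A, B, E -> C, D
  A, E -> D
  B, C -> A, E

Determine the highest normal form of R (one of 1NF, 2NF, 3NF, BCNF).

Candidate keys: {A, B, E}, {B, C}. Prime attributes: {A, B, C, E}.
For A, E -> D we have {A, E}⁺ = {A, D, E}; {A, E} is not a superkey, so BCNF fails.
Because {D} is non-prime and the left side of A, E -> D is not a superkey, the relation is not in 3NF.
Since {A, E} ⊂ {A, B, E} and {A, E}⁺ ⊇ {D} with {D} non-prime, there is a partial dependency; 2NF fails.

1NF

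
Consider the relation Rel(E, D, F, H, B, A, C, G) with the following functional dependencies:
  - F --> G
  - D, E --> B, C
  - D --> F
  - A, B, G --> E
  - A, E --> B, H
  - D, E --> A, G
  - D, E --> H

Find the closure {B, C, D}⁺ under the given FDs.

{B, C, D, F, G}

Start with {B, C, D}.
D --> F applies; add {F} → now {B, C, D, F}.
F --> G applies; add {G} → now {B, C, D, F, G}.
No further FD applies.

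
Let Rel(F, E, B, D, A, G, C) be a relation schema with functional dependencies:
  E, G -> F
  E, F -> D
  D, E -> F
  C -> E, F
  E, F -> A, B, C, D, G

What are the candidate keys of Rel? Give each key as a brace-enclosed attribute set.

{C} is a candidate key since {C}⁺ = {A, B, C, D, E, F, G} covers every attribute.
{D, E} is a candidate key since {D, E}⁺ = {A, B, C, D, E, F, G} covers every attribute.
{E, F} is a candidate key since {E, F}⁺ = {A, B, C, D, E, F, G} covers every attribute.
{E, G} is a candidate key since {E, G}⁺ = {A, B, C, D, E, F, G} covers every attribute.
Any other superkey properly contains one of these, so there are no further candidate keys.

{C}, {D, E}, {E, F}, {E, G}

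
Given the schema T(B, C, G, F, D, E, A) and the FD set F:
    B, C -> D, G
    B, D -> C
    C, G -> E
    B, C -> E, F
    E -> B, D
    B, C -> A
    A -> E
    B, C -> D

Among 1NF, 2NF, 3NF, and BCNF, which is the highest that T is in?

Candidate keys: {A}, {B, C}, {B, D}, {C, G}, {E}. Prime attributes: {A, B, C, D, E, G}.
Each dependency's left side is a superkey — BCNF holds.

BCNF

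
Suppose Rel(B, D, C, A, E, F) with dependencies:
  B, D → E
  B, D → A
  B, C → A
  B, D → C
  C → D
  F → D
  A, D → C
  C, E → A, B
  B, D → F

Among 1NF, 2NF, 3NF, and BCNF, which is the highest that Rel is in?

Candidate keys: {A, D, E}, {A, E, F}, {B, C}, {B, D}, {B, F}, {C, E}. Prime attributes: {A, B, C, D, E, F}.
C → D breaks BCNF: {C}⁺ = {C, D}, so {C} is not a superkey.
But every attribute on its right side ({D}) is prime, and the same holds for every other non-superkey FD, so 3NF still holds.

3NF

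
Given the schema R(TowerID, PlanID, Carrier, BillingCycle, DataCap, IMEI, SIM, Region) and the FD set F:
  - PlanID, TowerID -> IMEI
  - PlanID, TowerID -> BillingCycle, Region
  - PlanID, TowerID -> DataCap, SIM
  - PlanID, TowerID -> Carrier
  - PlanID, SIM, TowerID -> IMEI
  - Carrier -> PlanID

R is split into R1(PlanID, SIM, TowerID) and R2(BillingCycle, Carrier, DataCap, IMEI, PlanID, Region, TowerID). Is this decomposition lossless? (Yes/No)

The shared attributes are {PlanID, TowerID} and {PlanID, TowerID}⁺ = {BillingCycle, Carrier, DataCap, IMEI, PlanID, Region, SIM, TowerID}.
R1 is contained in that closure, so R1 ∩ R2 -> R1 holds and the join is lossless.

Yes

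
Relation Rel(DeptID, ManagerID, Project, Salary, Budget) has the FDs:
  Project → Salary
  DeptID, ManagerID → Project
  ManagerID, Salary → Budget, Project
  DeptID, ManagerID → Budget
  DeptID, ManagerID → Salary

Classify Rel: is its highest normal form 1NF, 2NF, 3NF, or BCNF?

2NF

Candidate key: {DeptID, ManagerID}. Prime attributes: {DeptID, ManagerID}.
For Project → Salary we have {Project}⁺ = {Project, Salary}; {Project} is not a superkey, so BCNF fails.
Project → Salary has non-prime {Salary} on the right and a non-superkey on the left, so 3NF fails.
Checking every proper subset of each key, none determines a non-prime attribute — 2NF is satisfied.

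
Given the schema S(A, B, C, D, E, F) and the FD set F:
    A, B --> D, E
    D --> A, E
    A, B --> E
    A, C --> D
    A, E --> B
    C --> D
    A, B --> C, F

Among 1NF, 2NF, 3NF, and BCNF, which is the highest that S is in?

Candidate keys: {A, B}, {A, E}, {C}, {D}. Prime attributes: {A, B, C, D, E}.
Every FD has a superkey on the left, so the relation is in BCNF.

BCNF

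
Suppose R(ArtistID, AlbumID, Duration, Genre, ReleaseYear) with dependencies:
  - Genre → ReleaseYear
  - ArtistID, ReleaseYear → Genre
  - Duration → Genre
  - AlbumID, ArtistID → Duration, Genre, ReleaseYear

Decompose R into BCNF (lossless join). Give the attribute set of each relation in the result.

Candidate key of the original relation: {AlbumID, ArtistID}.
{AlbumID, ArtistID, Duration, Genre, ReleaseYear}: {Genre} determines {Genre, ReleaseYear} here but is not a superkey — split on Genre → ReleaseYear, giving {Genre, ReleaseYear} and {AlbumID, ArtistID, Duration, Genre}.
{Genre, ReleaseYear}: every determinant is a superkey — BCNF.
{AlbumID, ArtistID, Duration, Genre}: {Duration} determines {Duration, Genre} here but is not a superkey — split on Duration → Genre, giving {Duration, Genre} and {AlbumID, ArtistID, Duration}.
{Duration, Genre}: every determinant is a superkey — BCNF.
{AlbumID, ArtistID, Duration}: every determinant is a superkey — BCNF.

{AlbumID, ArtistID, Duration}; {Duration, Genre}; {Genre, ReleaseYear}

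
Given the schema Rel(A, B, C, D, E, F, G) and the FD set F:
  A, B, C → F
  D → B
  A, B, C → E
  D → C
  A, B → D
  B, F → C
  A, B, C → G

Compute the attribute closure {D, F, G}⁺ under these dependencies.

Start with {D, F, G}.
D → B applies; add {B} → now {B, D, F, G}.
D → C applies; add {C} → now {B, C, D, F, G}.
No further FD applies.

{B, C, D, F, G}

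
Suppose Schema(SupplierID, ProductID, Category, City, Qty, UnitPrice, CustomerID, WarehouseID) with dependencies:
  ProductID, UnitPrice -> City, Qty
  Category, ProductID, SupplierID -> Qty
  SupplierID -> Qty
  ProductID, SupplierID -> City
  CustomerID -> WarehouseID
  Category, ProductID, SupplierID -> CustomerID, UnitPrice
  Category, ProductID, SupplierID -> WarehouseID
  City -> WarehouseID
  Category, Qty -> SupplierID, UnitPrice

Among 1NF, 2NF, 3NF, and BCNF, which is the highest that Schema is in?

1NF

Candidate keys: {Category, ProductID, Qty}, {Category, ProductID, SupplierID}, {Category, ProductID, UnitPrice}. Prime attributes: {Category, ProductID, Qty, SupplierID, UnitPrice}.
For ProductID, UnitPrice -> City, Qty we have {ProductID, UnitPrice}⁺ = {City, ProductID, Qty, UnitPrice, WarehouseID}; {ProductID, UnitPrice} is not a superkey, so BCNF fails.
ProductID, UnitPrice -> City, Qty has non-prime {City} on the right and a non-superkey on the left, so 3NF fails.
{ProductID, SupplierID} is a proper subset of the key {Category, ProductID, SupplierID}, and {ProductID, SupplierID}⁺ contains the non-prime attributes {City, WarehouseID} — a partial dependency, so 2NF is violated.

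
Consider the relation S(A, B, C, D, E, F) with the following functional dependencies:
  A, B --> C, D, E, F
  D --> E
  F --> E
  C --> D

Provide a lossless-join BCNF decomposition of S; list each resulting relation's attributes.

{A, B, C, F}; {C, D}; {D, E}

Candidate key of the original relation: {A, B}.
Within {A, B, C, D, E, F}: {D}⁺ ∩ {A, B, C, D, E, F} = {D, E}, not the whole set, so D --> E violates BCNF; decompose into {D, E} and {A, B, C, D, F}.
{D, E}: every determinant is a superkey — BCNF.
Within {A, B, C, D, F}: {C}⁺ ∩ {A, B, C, D, F} = {C, D}, not the whole set, so C --> D violates BCNF; decompose into {C, D} and {A, B, C, F}.
{C, D}: every determinant is a superkey — BCNF.
{A, B, C, F}: every determinant is a superkey — BCNF.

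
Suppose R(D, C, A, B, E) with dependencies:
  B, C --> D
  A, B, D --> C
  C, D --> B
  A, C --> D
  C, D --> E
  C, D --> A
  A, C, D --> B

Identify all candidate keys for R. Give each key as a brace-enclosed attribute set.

{A, C}⁺ = {A, B, C, D, E}, which is every attribute, so {A, C} is a candidate key.
{B, C}⁺ = {A, B, C, D, E}, which is every attribute, so {B, C} is a candidate key.
{C, D}⁺ = {A, B, C, D, E}, which is every attribute, so {C, D} is a candidate key.
{A, B, D}⁺ = {A, B, C, D, E}, which is every attribute, so {A, B, D} is a candidate key.
These are minimal and exhaustive — every other superkey contains one of them.

{A, B, D}, {A, C}, {B, C}, {C, D}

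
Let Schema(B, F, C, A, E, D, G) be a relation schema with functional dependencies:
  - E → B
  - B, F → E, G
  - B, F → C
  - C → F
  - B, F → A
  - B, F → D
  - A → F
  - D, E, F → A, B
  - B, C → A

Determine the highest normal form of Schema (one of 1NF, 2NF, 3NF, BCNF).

Candidate keys: {A, B}, {A, E}, {B, C}, {B, F}, {C, E}, {E, F}. Prime attributes: {A, B, C, E, F}.
E → B: {E}⁺ = {B, E}, which is not all of the attributes, so the left side is not a superkey — BCNF is violated.
But every attribute on its right side ({B}) is prime, and the same holds for every other non-superkey FD, so 3NF still holds.

3NF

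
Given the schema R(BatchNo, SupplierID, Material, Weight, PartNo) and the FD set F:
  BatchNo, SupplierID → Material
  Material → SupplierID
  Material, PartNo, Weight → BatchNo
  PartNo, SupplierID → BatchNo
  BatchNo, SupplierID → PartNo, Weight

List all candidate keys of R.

{BatchNo, Material}⁺ = {BatchNo, Material, PartNo, SupplierID, Weight}, which is every attribute, so {BatchNo, Material} is a candidate key.
{BatchNo, SupplierID}⁺ = {BatchNo, Material, PartNo, SupplierID, Weight}, which is every attribute, so {BatchNo, SupplierID} is a candidate key.
{Material, PartNo}⁺ = {BatchNo, Material, PartNo, SupplierID, Weight}, which is every attribute, so {Material, PartNo} is a candidate key.
{PartNo, SupplierID}⁺ = {BatchNo, Material, PartNo, SupplierID, Weight}, which is every attribute, so {PartNo, SupplierID} is a candidate key.
No proper subset of any of these is a key, and no other minimal superkey exists.

{BatchNo, Material}, {BatchNo, SupplierID}, {Material, PartNo}, {PartNo, SupplierID}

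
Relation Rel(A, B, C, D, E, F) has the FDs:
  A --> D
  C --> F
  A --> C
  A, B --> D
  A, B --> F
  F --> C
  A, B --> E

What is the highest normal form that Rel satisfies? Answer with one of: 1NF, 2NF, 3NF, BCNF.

Candidate key: {A, B}. Prime attributes: {A, B}.
A --> D breaks BCNF: {A}⁺ = {A, C, D, F}, so {A} is not a superkey.
Because {D} is non-prime and the left side of A --> D is not a superkey, the relation is not in 3NF.
{A} is a proper subset of the key {A, B}, and {A}⁺ contains the non-prime attributes {C, D, F} — a partial dependency, so 2NF is violated.

1NF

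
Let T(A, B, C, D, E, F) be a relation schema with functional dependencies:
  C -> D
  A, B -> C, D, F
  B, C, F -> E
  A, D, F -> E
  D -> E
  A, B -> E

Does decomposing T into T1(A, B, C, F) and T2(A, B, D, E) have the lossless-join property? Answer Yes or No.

Yes

Common attributes: {A, B}; their closure is {A, B, C, D, E, F}.
Since T1 ⊆ {A, B, C, D, E, F}, the intersection is a superkey of T1; the decomposition is lossless.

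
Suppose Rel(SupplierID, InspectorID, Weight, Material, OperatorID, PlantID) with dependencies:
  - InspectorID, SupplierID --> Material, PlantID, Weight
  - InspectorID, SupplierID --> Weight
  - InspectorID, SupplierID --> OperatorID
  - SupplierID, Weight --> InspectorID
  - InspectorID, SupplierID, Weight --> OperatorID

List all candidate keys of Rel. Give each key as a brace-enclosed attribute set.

{InspectorID, SupplierID}, {SupplierID, Weight}

No FD produces {SupplierID}, so it must be in every candidate key.
{InspectorID, SupplierID}⁺ = {InspectorID, Material, OperatorID, PlantID, SupplierID, Weight} — all of the relation — so {InspectorID, SupplierID} is a candidate key.
{SupplierID, Weight}⁺ = {InspectorID, Material, OperatorID, PlantID, SupplierID, Weight} — all of the relation — so {SupplierID, Weight} is a candidate key.
These are minimal and exhaustive — every other superkey contains one of them.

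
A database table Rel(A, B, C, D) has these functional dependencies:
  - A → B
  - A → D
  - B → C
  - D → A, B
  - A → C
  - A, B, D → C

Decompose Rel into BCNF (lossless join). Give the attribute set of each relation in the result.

{A, B, D}; {B, C}

Candidate keys of the original relation: {A}, {D}.
In {A, B, C, D}, {B} is not a superkey ({B}⁺ restricted to this set is {B, C}), so split on B → C into {B, C} and {A, B, D}.
{B, C}: every determinant is a superkey — BCNF.
{A, B, D}: every determinant is a superkey — BCNF.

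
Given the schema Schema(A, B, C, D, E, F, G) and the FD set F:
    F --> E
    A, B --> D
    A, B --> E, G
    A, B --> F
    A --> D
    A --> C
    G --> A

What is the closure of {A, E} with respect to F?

Start with {A, E}.
A --> D applies; add {D} → now {A, D, E}.
A --> C applies; add {C} → now {A, C, D, E}.
No further FD applies.

{A, C, D, E}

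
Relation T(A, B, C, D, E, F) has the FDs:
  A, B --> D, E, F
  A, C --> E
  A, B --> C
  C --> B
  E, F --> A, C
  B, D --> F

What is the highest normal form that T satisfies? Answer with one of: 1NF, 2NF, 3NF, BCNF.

3NF

Candidate keys: {A, B}, {A, C}, {B, D, E}, {C, D, E}, {E, F}. Prime attributes: {A, B, C, D, E, F}.
C --> B breaks BCNF: {C}⁺ = {B, C}, so {C} is not a superkey.
Its right-hand attributes {B} are all prime, as are those of every other non-superkey FD — the relation is in 3NF.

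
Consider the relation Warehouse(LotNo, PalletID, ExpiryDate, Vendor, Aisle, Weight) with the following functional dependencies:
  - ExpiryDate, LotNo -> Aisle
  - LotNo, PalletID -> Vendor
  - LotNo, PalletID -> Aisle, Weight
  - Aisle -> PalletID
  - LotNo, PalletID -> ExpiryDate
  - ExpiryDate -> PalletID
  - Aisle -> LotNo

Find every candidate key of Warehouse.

{Aisle}, {ExpiryDate, LotNo}, {LotNo, PalletID}

{Aisle} is a candidate key since {Aisle}⁺ = {Aisle, ExpiryDate, LotNo, PalletID, Vendor, Weight} covers every attribute.
{ExpiryDate, LotNo} is a candidate key since {ExpiryDate, LotNo}⁺ = {Aisle, ExpiryDate, LotNo, PalletID, Vendor, Weight} covers every attribute.
{LotNo, PalletID} is a candidate key since {LotNo, PalletID}⁺ = {Aisle, ExpiryDate, LotNo, PalletID, Vendor, Weight} covers every attribute.
No proper subset of any of these is a key, and no other minimal superkey exists.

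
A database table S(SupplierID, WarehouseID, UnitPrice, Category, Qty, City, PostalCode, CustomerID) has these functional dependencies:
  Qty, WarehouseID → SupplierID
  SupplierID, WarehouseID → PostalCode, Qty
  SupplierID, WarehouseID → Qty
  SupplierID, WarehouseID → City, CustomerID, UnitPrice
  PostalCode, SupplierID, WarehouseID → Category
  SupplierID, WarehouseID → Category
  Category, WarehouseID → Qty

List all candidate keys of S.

{Category, WarehouseID}, {Qty, WarehouseID}, {SupplierID, WarehouseID}

{WarehouseID} never appears on the right of any FD, so every key must include it.
{Category, WarehouseID} is a candidate key since {Category, WarehouseID}⁺ = {Category, City, CustomerID, PostalCode, Qty, SupplierID, UnitPrice, WarehouseID} covers every attribute.
{Qty, WarehouseID} is a candidate key since {Qty, WarehouseID}⁺ = {Category, City, CustomerID, PostalCode, Qty, SupplierID, UnitPrice, WarehouseID} covers every attribute.
{SupplierID, WarehouseID} is a candidate key since {SupplierID, WarehouseID}⁺ = {Category, City, CustomerID, PostalCode, Qty, SupplierID, UnitPrice, WarehouseID} covers every attribute.
Any other superkey properly contains one of these, so there are no further candidate keys.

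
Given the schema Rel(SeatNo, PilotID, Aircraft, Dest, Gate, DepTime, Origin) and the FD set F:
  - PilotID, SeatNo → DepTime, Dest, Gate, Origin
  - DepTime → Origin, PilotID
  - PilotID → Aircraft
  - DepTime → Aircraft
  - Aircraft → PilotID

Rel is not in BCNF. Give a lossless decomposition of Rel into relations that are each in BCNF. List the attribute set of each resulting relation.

Candidate keys of the original relation: {Aircraft, SeatNo}, {DepTime, SeatNo}, {PilotID, SeatNo}.
In {Aircraft, DepTime, Dest, Gate, Origin, PilotID, SeatNo}, {DepTime} is not a superkey ({DepTime}⁺ restricted to this set is {Aircraft, DepTime, Origin, PilotID}), so split on DepTime → Aircraft, Origin, PilotID into {Aircraft, DepTime, Origin, PilotID} and {DepTime, Dest, Gate, SeatNo}.
In {Aircraft, DepTime, Origin, PilotID}, {PilotID} is not a superkey ({PilotID}⁺ restricted to this set is {Aircraft, PilotID}), so split on PilotID → Aircraft into {Aircraft, PilotID} and {DepTime, Origin, PilotID}.
{Aircraft, PilotID} has no BCNF violation.
{DepTime, Origin, PilotID} has no BCNF violation.
{DepTime, Dest, Gate, SeatNo} has no BCNF violation.

{Aircraft, PilotID}; {DepTime, Dest, Gate, SeatNo}; {DepTime, Origin, PilotID}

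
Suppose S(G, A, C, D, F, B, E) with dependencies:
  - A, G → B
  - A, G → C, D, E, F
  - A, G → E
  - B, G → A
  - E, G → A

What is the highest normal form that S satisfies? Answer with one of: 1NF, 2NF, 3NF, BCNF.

Candidate keys: {A, G}, {B, G}, {E, G}. Prime attributes: {A, B, E, G}.
Every FD has a superkey on the left, so the relation is in BCNF.

BCNF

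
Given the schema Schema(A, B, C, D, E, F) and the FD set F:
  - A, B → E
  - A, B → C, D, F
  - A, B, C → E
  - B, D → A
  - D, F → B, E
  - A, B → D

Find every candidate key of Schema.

{A, B}⁺ = {A, B, C, D, E, F}, which is every attribute, so {A, B} is a candidate key.
{B, D}⁺ = {A, B, C, D, E, F}, which is every attribute, so {B, D} is a candidate key.
{D, F}⁺ = {A, B, C, D, E, F}, which is every attribute, so {D, F} is a candidate key.
These are minimal and exhaustive — every other superkey contains one of them.

{A, B}, {B, D}, {D, F}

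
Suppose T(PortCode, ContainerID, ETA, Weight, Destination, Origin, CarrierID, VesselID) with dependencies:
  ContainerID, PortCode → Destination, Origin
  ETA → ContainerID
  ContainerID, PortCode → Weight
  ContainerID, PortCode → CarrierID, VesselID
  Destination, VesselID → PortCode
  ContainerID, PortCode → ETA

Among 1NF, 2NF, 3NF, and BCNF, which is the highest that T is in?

3NF

Candidate keys: {ContainerID, Destination, VesselID}, {ContainerID, PortCode}, {Destination, ETA, VesselID}, {ETA, PortCode}. Prime attributes: {ContainerID, Destination, ETA, PortCode, VesselID}.
ETA → ContainerID breaks BCNF: {ETA}⁺ = {ContainerID, ETA}, so {ETA} is not a superkey.
Its right-hand attributes {ContainerID} are all prime, as are those of every other non-superkey FD — the relation is in 3NF.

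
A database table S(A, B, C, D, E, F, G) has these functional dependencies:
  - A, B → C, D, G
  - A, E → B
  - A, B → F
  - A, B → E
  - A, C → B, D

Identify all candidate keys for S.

{A} never appears on the right of any FD, so every key must include it.
{A, B}⁺ = {A, B, C, D, E, F, G} — all of the relation — so {A, B} is a candidate key.
{A, C}⁺ = {A, B, C, D, E, F, G} — all of the relation — so {A, C} is a candidate key.
{A, E}⁺ = {A, B, C, D, E, F, G} — all of the relation — so {A, E} is a candidate key.
Any other superkey properly contains one of these, so there are no further candidate keys.

{A, B}, {A, C}, {A, E}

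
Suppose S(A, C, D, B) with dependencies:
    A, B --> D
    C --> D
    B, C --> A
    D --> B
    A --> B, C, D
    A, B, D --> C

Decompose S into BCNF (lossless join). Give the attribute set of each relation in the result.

{A, C, D}; {B, D}

Candidate keys of the original relation: {A}, {C}.
{A, B, C, D}: {D} determines {B, D} here but is not a superkey — split on D --> B, giving {B, D} and {A, C, D}.
{B, D} has no BCNF violation.
{A, C, D} has no BCNF violation.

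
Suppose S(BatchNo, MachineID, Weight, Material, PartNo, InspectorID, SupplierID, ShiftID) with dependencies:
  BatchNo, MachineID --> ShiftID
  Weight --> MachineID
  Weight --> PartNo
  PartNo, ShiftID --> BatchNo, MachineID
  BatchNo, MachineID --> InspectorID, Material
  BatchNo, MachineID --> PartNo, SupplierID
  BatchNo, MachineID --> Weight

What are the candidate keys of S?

{BatchNo, MachineID}, {BatchNo, Weight}, {PartNo, ShiftID}, {ShiftID, Weight}

{BatchNo, MachineID}⁺ = {BatchNo, InspectorID, MachineID, Material, PartNo, ShiftID, SupplierID, Weight}, which is every attribute, so {BatchNo, MachineID} is a candidate key.
{BatchNo, Weight}⁺ = {BatchNo, InspectorID, MachineID, Material, PartNo, ShiftID, SupplierID, Weight}, which is every attribute, so {BatchNo, Weight} is a candidate key.
{PartNo, ShiftID}⁺ = {BatchNo, InspectorID, MachineID, Material, PartNo, ShiftID, SupplierID, Weight}, which is every attribute, so {PartNo, ShiftID} is a candidate key.
{ShiftID, Weight}⁺ = {BatchNo, InspectorID, MachineID, Material, PartNo, ShiftID, SupplierID, Weight}, which is every attribute, so {ShiftID, Weight} is a candidate key.
These are minimal and exhaustive — every other superkey contains one of them.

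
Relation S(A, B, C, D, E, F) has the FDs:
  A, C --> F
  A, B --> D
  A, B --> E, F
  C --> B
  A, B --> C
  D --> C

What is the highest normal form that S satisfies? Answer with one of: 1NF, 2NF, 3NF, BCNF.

3NF

Candidate keys: {A, B}, {A, C}, {A, D}. Prime attributes: {A, B, C, D}.
C --> B breaks BCNF: {C}⁺ = {B, C}, so {C} is not a superkey.
Its right-hand attributes {B} are all prime, as are those of every other non-superkey FD — the relation is in 3NF.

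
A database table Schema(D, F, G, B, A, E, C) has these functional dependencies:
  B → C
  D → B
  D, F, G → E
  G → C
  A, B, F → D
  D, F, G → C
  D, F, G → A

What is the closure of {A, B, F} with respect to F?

{A, B, C, D, F}

Start with {A, B, F}.
B → C applies; add {C} → now {A, B, C, F}.
A, B, F → D applies; add {D} → now {A, B, C, D, F}.
No further FD applies.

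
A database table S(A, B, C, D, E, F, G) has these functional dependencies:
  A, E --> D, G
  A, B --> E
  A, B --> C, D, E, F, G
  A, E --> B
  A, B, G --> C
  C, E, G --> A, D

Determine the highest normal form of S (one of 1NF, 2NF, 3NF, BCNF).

BCNF

Candidate keys: {A, B}, {A, E}, {C, E, G}. Prime attributes: {A, B, C, E, G}.
Every FD has a superkey on the left, so the relation is in BCNF.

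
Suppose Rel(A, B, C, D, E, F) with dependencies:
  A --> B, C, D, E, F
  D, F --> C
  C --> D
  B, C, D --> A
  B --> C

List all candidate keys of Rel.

Closure of {A} is {A, B, C, D, E, F}, the whole schema; {A} is a candidate key.
Closure of {B} is {A, B, C, D, E, F}, the whole schema; {B} is a candidate key.
These are minimal and exhaustive — every other superkey contains one of them.

{A}, {B}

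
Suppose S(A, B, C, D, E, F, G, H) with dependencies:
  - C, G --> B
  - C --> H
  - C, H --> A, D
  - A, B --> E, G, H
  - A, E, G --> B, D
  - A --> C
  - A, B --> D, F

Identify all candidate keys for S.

{A, B}⁺ = {A, B, C, D, E, F, G, H}, which is every attribute, so {A, B} is a candidate key.
{A, G}⁺ = {A, B, C, D, E, F, G, H}, which is every attribute, so {A, G} is a candidate key.
{B, C}⁺ = {A, B, C, D, E, F, G, H}, which is every attribute, so {B, C} is a candidate key.
{C, G}⁺ = {A, B, C, D, E, F, G, H}, which is every attribute, so {C, G} is a candidate key.
Any other superkey properly contains one of these, so there are no further candidate keys.

{A, B}, {A, G}, {B, C}, {C, G}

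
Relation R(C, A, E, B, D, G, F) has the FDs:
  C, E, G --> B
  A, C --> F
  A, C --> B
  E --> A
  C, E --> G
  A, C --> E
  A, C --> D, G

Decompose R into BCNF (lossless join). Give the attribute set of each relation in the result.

{A, E}; {B, C, D, E, F, G}

Candidate keys of the original relation: {A, C}, {C, E}.
Within {A, B, C, D, E, F, G}: {E}⁺ ∩ {A, B, C, D, E, F, G} = {A, E}, not the whole set, so E --> A violates BCNF; decompose into {A, E} and {B, C, D, E, F, G}.
{A, E} is in BCNF.
{B, C, D, E, F, G} is in BCNF.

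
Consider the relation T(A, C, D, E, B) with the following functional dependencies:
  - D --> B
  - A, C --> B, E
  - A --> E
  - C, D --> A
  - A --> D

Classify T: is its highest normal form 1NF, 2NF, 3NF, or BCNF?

1NF

Candidate keys: {A, C}, {C, D}. Prime attributes: {A, C, D}.
For D --> B we have {D}⁺ = {B, D}; {D} is not a superkey, so BCNF fails.
D --> B has non-prime {B} on the right and a non-superkey on the left, so 3NF fails.
The proper key subset {A} of {A, C} determines non-prime {B, E}, so the relation is not even in 2NF.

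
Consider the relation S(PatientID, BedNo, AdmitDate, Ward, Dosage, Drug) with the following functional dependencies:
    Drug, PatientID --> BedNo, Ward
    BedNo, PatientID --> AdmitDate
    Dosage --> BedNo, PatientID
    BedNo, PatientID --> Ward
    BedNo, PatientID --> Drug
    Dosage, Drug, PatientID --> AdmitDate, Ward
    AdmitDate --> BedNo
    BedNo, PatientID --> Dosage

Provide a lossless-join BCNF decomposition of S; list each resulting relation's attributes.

Candidate keys of the original relation: {AdmitDate, PatientID}, {BedNo, PatientID}, {Dosage}, {Drug, PatientID}.
{AdmitDate, BedNo, Dosage, Drug, PatientID, Ward}: {AdmitDate} determines {AdmitDate, BedNo} here but is not a superkey — split on AdmitDate --> BedNo, giving {AdmitDate, BedNo} and {AdmitDate, Dosage, Drug, PatientID, Ward}.
{AdmitDate, BedNo} is in BCNF.
{AdmitDate, Dosage, Drug, PatientID, Ward} is in BCNF.

{AdmitDate, BedNo}; {AdmitDate, Dosage, Drug, PatientID, Ward}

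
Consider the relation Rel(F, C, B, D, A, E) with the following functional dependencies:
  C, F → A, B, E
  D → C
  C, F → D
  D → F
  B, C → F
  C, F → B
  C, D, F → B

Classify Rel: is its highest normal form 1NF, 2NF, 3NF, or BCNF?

BCNF

Candidate keys: {B, C}, {C, F}, {D}. Prime attributes: {B, C, D, F}.
Each dependency's left side is a superkey — BCNF holds.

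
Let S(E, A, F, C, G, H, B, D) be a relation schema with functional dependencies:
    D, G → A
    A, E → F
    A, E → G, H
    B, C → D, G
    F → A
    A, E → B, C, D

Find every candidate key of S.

No FD produces {E}, so it must be in every candidate key.
{A, E} is a candidate key since {A, E}⁺ = {A, B, C, D, E, F, G, H} covers every attribute.
{E, F} is a candidate key since {E, F}⁺ = {A, B, C, D, E, F, G, H} covers every attribute.
{B, C, E} is a candidate key since {B, C, E}⁺ = {A, B, C, D, E, F, G, H} covers every attribute.
{D, E, G} is a candidate key since {D, E, G}⁺ = {A, B, C, D, E, F, G, H} covers every attribute.
Any other superkey properly contains one of these, so there are no further candidate keys.

{A, E}, {B, C, E}, {D, E, G}, {E, F}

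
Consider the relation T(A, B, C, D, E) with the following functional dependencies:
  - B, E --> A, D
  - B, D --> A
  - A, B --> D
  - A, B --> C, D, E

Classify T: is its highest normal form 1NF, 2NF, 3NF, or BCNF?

Candidate keys: {A, B}, {B, D}, {B, E}. Prime attributes: {A, B, D, E}.
Each dependency's left side is a superkey — BCNF holds.

BCNF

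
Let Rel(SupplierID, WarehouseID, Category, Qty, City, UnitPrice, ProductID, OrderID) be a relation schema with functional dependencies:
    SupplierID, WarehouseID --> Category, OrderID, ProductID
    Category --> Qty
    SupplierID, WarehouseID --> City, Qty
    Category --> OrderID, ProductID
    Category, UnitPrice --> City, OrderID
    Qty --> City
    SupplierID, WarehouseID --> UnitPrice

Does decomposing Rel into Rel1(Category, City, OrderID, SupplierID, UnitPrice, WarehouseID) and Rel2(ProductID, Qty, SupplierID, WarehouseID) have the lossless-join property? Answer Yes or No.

Rel1 ∩ Rel2 = {SupplierID, WarehouseID}; its closure under F is {Category, City, OrderID, ProductID, Qty, SupplierID, UnitPrice, WarehouseID}.
This includes all of Rel1, so the common attributes are a superkey of Rel1 — the join is lossless.

Yes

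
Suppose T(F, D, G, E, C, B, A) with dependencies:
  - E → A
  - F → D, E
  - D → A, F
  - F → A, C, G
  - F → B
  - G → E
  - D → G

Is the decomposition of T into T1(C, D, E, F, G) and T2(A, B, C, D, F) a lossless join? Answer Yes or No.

T1 ∩ T2 = {C, D, F}; its closure under F is {A, B, C, D, E, F, G}.
This includes all of T1, so the common attributes are a superkey of T1 — the join is lossless.

Yes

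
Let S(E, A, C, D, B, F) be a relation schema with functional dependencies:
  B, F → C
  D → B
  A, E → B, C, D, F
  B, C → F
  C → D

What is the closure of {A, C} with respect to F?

Start with {A, C}.
C → D applies; add {D} → now {A, C, D}.
D → B applies; add {B} → now {A, B, C, D}.
B, C → F applies; add {F} → now {A, B, C, D, F}.
No further FD applies.

{A, B, C, D, F}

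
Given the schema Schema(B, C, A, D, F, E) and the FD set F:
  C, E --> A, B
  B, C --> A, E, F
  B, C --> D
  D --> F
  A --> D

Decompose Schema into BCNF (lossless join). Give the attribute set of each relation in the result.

Candidate keys of the original relation: {B, C}, {C, E}.
Within {A, B, C, D, E, F}: {D}⁺ ∩ {A, B, C, D, E, F} = {D, F}, not the whole set, so D --> F violates BCNF; decompose into {D, F} and {A, B, C, D, E}.
{D, F}: every determinant is a superkey — BCNF.
Within {A, B, C, D, E}: {A}⁺ ∩ {A, B, C, D, E} = {A, D}, not the whole set, so A --> D violates BCNF; decompose into {A, D} and {A, B, C, E}.
{A, D}: every determinant is a superkey — BCNF.
{A, B, C, E}: every determinant is a superkey — BCNF.

{A, B, C, E}; {A, D}; {D, F}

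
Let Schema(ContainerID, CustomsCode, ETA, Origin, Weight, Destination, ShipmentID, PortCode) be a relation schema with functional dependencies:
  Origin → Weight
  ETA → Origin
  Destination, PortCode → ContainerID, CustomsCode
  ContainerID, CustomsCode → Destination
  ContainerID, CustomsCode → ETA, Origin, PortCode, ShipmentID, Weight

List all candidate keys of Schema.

Closure of {ContainerID, CustomsCode} is {ContainerID, CustomsCode, Destination, ETA, Origin, PortCode, ShipmentID, Weight}, the whole schema; {ContainerID, CustomsCode} is a candidate key.
Closure of {Destination, PortCode} is {ContainerID, CustomsCode, Destination, ETA, Origin, PortCode, ShipmentID, Weight}, the whole schema; {Destination, PortCode} is a candidate key.
No proper subset of any of these is a key, and no other minimal superkey exists.

{ContainerID, CustomsCode}, {Destination, PortCode}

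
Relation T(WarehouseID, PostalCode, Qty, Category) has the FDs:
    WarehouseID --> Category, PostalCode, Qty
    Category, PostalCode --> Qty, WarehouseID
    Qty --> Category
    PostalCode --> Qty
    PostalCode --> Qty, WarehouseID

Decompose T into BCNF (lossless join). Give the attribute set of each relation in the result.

{Category, Qty}; {PostalCode, Qty, WarehouseID}

Candidate keys of the original relation: {PostalCode}, {WarehouseID}.
{Category, PostalCode, Qty, WarehouseID}: {Qty} determines {Category, Qty} here but is not a superkey — split on Qty --> Category, giving {Category, Qty} and {PostalCode, Qty, WarehouseID}.
{Category, Qty} is in BCNF.
{PostalCode, Qty, WarehouseID} is in BCNF.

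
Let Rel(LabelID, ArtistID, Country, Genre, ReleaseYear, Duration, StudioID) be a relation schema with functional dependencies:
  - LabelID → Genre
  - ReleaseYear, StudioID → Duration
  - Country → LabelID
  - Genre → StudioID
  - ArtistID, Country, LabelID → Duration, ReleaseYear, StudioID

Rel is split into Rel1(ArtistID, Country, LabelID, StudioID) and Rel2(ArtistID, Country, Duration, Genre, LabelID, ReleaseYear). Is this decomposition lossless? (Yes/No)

Common attributes: {ArtistID, Country, LabelID}; their closure is {ArtistID, Country, Duration, Genre, LabelID, ReleaseYear, StudioID}.
This includes all of Rel1, so the common attributes are a superkey of Rel1 — the join is lossless.

Yes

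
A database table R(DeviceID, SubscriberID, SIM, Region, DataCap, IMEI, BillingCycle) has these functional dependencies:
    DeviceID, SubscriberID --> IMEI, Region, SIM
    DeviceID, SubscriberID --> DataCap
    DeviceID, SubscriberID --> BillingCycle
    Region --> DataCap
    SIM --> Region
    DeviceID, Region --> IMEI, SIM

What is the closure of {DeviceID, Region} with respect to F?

Start with {DeviceID, Region}.
Region --> DataCap applies; add {DataCap} → now {DataCap, DeviceID, Region}.
DeviceID, Region --> IMEI, SIM applies; add {IMEI, SIM} → now {DataCap, DeviceID, IMEI, Region, SIM}.
No further FD applies.

{DataCap, DeviceID, IMEI, Region, SIM}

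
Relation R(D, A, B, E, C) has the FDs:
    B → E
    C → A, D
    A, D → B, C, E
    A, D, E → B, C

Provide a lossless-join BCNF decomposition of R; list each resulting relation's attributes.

{A, B, C, D}; {B, E}

Candidate keys of the original relation: {A, D}, {C}.
Within {A, B, C, D, E}: {B}⁺ ∩ {A, B, C, D, E} = {B, E}, not the whole set, so B → E violates BCNF; decompose into {B, E} and {A, B, C, D}.
{B, E} has no BCNF violation.
{A, B, C, D} has no BCNF violation.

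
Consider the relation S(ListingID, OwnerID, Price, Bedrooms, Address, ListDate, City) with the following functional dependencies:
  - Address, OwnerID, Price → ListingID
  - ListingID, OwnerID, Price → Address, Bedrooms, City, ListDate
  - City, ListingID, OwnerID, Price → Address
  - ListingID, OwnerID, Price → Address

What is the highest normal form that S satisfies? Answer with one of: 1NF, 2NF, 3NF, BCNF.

Candidate keys: {Address, OwnerID, Price}, {ListingID, OwnerID, Price}. Prime attributes: {Address, ListingID, OwnerID, Price}.
The left-hand side of every FD is a superkey, so BCNF is satisfied.

BCNF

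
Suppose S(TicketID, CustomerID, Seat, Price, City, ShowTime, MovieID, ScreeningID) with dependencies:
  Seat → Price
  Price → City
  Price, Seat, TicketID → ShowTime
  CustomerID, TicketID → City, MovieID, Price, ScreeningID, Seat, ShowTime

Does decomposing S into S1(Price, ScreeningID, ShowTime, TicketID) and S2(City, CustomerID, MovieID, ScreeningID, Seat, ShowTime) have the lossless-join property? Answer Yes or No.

No

Common attributes: {ScreeningID, ShowTime}; their closure is {ScreeningID, ShowTime}.
The closure covers neither S1 nor S2 entirely; the join is not lossless.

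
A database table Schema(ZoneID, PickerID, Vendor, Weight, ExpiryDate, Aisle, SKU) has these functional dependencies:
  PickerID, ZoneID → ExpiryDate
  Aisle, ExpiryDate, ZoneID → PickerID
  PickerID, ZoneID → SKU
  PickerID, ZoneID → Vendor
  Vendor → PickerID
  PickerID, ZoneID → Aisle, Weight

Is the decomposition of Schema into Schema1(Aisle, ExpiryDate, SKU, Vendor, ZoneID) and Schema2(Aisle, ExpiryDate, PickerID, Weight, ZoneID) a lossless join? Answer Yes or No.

Schema1 ∩ Schema2 = {Aisle, ExpiryDate, ZoneID}; its closure under F is {Aisle, ExpiryDate, PickerID, SKU, Vendor, Weight, ZoneID}.
Schema1 is contained in that closure, so Schema1 ∩ Schema2 → Schema1 holds and the join is lossless.

Yes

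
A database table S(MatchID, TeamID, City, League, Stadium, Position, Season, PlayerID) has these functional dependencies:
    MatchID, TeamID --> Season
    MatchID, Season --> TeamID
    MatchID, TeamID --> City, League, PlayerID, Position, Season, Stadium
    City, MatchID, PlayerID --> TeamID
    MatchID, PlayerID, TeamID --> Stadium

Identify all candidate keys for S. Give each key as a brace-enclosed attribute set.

Attributes never on any right-hand side: {MatchID} — every candidate key must contain it.
{MatchID, Season} is a candidate key since {MatchID, Season}⁺ = {City, League, MatchID, PlayerID, Position, Season, Stadium, TeamID} covers every attribute.
{MatchID, TeamID} is a candidate key since {MatchID, TeamID}⁺ = {City, League, MatchID, PlayerID, Position, Season, Stadium, TeamID} covers every attribute.
{City, MatchID, PlayerID} is a candidate key since {City, MatchID, PlayerID}⁺ = {City, League, MatchID, PlayerID, Position, Season, Stadium, TeamID} covers every attribute.
These are minimal and exhaustive — every other superkey contains one of them.

{City, MatchID, PlayerID}, {MatchID, Season}, {MatchID, TeamID}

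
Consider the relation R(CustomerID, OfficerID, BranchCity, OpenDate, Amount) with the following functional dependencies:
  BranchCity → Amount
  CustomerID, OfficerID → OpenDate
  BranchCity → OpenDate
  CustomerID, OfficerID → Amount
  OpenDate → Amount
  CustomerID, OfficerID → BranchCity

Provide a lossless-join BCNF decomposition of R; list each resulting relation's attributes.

{Amount, OpenDate}; {BranchCity, CustomerID, OfficerID}; {BranchCity, OpenDate}

Candidate key of the original relation: {CustomerID, OfficerID}.
In {Amount, BranchCity, CustomerID, OfficerID, OpenDate}, {BranchCity} is not a superkey ({BranchCity}⁺ restricted to this set is {Amount, BranchCity, OpenDate}), so split on BranchCity → Amount, OpenDate into {Amount, BranchCity, OpenDate} and {BranchCity, CustomerID, OfficerID}.
In {Amount, BranchCity, OpenDate}, {OpenDate} is not a superkey ({OpenDate}⁺ restricted to this set is {Amount, OpenDate}), so split on OpenDate → Amount into {Amount, OpenDate} and {BranchCity, OpenDate}.
{Amount, OpenDate}: every determinant is a superkey — BCNF.
{BranchCity, OpenDate}: every determinant is a superkey — BCNF.
{BranchCity, CustomerID, OfficerID}: every determinant is a superkey — BCNF.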